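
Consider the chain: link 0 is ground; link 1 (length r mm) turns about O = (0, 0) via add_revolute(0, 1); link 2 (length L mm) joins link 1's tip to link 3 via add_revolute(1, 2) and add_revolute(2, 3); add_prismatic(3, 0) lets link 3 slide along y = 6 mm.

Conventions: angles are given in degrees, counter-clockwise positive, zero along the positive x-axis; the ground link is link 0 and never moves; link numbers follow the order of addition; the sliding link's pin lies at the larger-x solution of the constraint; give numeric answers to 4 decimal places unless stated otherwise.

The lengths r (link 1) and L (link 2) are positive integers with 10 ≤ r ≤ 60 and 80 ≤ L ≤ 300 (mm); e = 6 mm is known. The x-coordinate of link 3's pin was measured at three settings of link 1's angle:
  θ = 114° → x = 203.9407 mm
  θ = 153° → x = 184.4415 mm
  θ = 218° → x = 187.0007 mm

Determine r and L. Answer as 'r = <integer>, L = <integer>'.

constraint per measurement: (x − r cos θ)² + (r sin θ − e)² = L²
subtracting the θ₁ and θ₂ equations cancels the r² and L² terms:
r = (x₁² − x₂²) / (2[(x₁cos θ₁ + e sin θ₁) − (x₂cos θ₂ + e sin θ₂)]) = 45.0001 → r = 45
L² = (x₁ − r cos θ₁)² + (r sin θ₁ − e)² = 50625.0086 → L = 225.0000 → L = 225
check at θ₃=218°: x = 187.0007 (printed 187.0007) ✓

r = 45, L = 225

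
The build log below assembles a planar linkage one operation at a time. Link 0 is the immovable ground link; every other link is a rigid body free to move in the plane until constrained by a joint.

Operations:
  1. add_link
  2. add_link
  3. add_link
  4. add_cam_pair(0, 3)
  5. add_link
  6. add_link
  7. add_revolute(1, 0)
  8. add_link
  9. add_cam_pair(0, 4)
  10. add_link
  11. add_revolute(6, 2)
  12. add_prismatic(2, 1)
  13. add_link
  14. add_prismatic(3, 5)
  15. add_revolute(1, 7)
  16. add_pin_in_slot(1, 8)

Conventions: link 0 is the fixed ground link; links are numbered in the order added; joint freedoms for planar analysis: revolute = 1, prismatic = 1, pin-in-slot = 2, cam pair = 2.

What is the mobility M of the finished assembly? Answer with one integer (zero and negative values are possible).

(L,J1,J2)=(1,0,0); link0 fixed
link1: (2,0,0)
link2: (3,0,0)
link3: (4,0,0)
C 0-3 [J2]: (4,0,1)
link4: (5,0,1)
link5: (6,0,1)
R 1-0 [J1]: (6,1,1)
link6: (7,1,1)
C 0-4 [J2]: (7,1,2)
link7: (8,1,2)
R 6-2 [J1]: (8,2,2)
P 2-1 [J1]: (8,3,2)
link8: (9,3,2)
P 3-5 [J1]: (9,4,2)
R 1-7 [J1]: (9,5,2)
PS 1-8 [J2]: (9,5,3)
Grübler: 3·8 − 2·5 − 3 = 11

M = 11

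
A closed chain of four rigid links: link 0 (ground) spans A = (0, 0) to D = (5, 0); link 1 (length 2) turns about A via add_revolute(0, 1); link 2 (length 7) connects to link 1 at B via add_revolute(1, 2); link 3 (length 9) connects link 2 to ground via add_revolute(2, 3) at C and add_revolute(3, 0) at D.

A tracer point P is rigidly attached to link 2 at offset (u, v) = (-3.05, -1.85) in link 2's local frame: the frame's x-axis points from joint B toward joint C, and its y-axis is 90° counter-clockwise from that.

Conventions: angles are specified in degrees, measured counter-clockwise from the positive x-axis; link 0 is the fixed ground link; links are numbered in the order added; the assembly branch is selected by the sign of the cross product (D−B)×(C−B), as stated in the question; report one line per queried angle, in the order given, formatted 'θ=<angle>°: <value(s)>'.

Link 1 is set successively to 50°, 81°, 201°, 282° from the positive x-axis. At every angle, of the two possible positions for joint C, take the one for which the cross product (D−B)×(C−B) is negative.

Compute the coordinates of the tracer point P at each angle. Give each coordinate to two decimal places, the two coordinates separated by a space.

A=(0,0), D=(5.00,0)
θ=50°: B = A + 2.00·(cos50°, sin50°) = (1.2856, 1.5321)
θ=50°: |BD| = 4.0180
θ=50°: circle(B,7.00) ∩ circle(D,9.00): a=-1.9731, h=6.7162
θ=50°:   candidates: C₊=(2.0225,8.4932) cross=26.985; C₋=(-3.0994,-3.9243) cross=-26.985
θ=50°:   branch - wants cross < 0 → take C=(-3.0994,-3.9243) (cross=-26.985)
θ=50°: ex = (C−B)/|BC| = (-0.6264,-0.7795); ey = (0.7795,-0.6264)
θ=50°: P = B + -3.05·ex + -1.85·ey = (1.7541,5.0684)
θ=81°: B = A + 2.00·(cos81°, sin81°) = (0.3129, 1.9754)
θ=81°: |BD| = 5.0864
θ=81°: circle(B,7.00) ∩ circle(D,9.00): a=-0.6025, h=6.9740
θ=81°:   candidates: C₊=(2.4662,8.6360) cross=35.473; C₋=(-2.9508,-4.2173) cross=-35.473
θ=81°:   branch - wants cross < 0 → take C=(-2.9508,-4.2173) (cross=-35.473)
θ=81°: ex = (C−B)/|BC| = (-0.4662,-0.8847); ey = (0.8847,-0.4662)
θ=81°: P = B + -3.05·ex + -1.85·ey = (0.0983,5.5361)
θ=201°: B = A + 2.00·(cos201°, sin201°) = (-1.8672, -0.7167)
θ=201°: |BD| = 6.9045
θ=201°: circle(B,7.00) ∩ circle(D,9.00): a=1.1349, h=6.9074
θ=201°:   candidates: C₊=(-1.4554,6.2711) cross=47.692; C₋=(-0.0214,-7.4690) cross=-47.692
θ=201°:   branch - wants cross < 0 → take C=(-0.0214,-7.4690) (cross=-47.692)
θ=201°: ex = (C−B)/|BC| = (0.2637,-0.9646); ey = (0.9646,0.2637)
θ=201°: P = B + -3.05·ex + -1.85·ey = (-4.4559,1.7375)
θ=282°: B = A + 2.00·(cos282°, sin282°) = (0.4158, -1.9563)
θ=282°: |BD| = 4.9842
θ=282°: circle(B,7.00) ∩ circle(D,9.00): a=-0.7181, h=6.9631
θ=282°:   candidates: C₊=(-2.9777,4.1661) cross=34.705; C₋=(2.4884,-8.6424) cross=-34.705
θ=282°:   branch - wants cross < 0 → take C=(2.4884,-8.6424) (cross=-34.705)
θ=282°: ex = (C−B)/|BC| = (0.2961,-0.9552); ey = (0.9552,0.2961)
θ=282°: P = B + -3.05·ex + -1.85·ey = (-2.2543,0.4092)

θ=50°: 1.75 5.07
θ=81°: 0.10 5.54
θ=201°: -4.46 1.74
θ=282°: -2.25 0.41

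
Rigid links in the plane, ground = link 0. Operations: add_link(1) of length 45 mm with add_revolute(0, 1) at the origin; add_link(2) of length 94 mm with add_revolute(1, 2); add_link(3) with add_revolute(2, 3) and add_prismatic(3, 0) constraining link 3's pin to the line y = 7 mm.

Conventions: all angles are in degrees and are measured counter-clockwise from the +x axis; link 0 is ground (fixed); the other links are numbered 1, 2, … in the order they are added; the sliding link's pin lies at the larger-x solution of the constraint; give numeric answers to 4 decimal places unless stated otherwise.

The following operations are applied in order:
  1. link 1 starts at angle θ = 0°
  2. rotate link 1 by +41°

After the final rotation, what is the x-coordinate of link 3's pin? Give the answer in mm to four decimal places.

geometry: r = 45 mm, L = 94 mm, e = 7 mm; θ starts at 0°
rotate link 1 by +41°: θ ← 0° +41° = 41°
crank pin P = (r cos θ, r sin θ) = (33.961931, 29.522656)
h = r sin θ − e = 29.522656 − 7 = 22.522656
x = r cos θ + √(L² − h²) = 33.961931 + 91.261876 = 125.223807

125.2238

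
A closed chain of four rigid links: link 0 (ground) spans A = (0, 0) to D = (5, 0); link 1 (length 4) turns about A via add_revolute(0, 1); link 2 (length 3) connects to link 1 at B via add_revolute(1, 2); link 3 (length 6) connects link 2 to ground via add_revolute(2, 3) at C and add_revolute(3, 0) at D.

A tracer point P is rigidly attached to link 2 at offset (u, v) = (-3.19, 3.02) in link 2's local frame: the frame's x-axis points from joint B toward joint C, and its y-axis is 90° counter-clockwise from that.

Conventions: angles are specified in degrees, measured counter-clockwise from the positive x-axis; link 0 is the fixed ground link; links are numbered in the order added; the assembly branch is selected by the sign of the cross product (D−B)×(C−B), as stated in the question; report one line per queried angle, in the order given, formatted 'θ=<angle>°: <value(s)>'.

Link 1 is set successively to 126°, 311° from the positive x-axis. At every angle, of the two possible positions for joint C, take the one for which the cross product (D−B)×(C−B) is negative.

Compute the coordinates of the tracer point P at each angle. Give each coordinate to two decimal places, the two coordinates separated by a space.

A=(0,0), D=(5.00,0)
θ=126°: B = A + 4.00·(cos126°, sin126°) = (-2.3511, 3.2361)
θ=126°: |BD| = 8.0319
θ=126°: circle(B,3.00) ∩ circle(D,6.00): a=2.3352, h=1.8834
θ=126°:   candidates: C₊=(0.5449,4.0190) cross=15.127; C₋=(-0.9727,0.5715) cross=-15.127
θ=126°:   branch - wants cross < 0 → take C=(-0.9727,0.5715) (cross=-15.127)
θ=126°: ex = (C−B)/|BC| = (0.4595,-0.8882); ey = (0.8882,0.4595)
θ=126°: P = B + -3.19·ex + 3.02·ey = (-1.1345,7.4570)
θ=311°: B = A + 4.00·(cos311°, sin311°) = (2.6242, -3.0188)
θ=311°: |BD| = 3.8416
θ=311°: circle(B,3.00) ∩ circle(D,6.00): a=-1.5934, h=2.5419
θ=311°:   candidates: C₊=(-0.3587,-2.6990) cross=9.765; C₋=(3.6363,-5.8430) cross=-9.765
θ=311°:   branch - wants cross < 0 → take C=(3.6363,-5.8430) (cross=-9.765)
θ=311°: ex = (C−B)/|BC| = (0.3374,-0.9414); ey = (0.9414,0.3374)
θ=311°: P = B + -3.19·ex + 3.02·ey = (4.3910,1.0030)

θ=126°: -1.13 7.46
θ=311°: 4.39 1.00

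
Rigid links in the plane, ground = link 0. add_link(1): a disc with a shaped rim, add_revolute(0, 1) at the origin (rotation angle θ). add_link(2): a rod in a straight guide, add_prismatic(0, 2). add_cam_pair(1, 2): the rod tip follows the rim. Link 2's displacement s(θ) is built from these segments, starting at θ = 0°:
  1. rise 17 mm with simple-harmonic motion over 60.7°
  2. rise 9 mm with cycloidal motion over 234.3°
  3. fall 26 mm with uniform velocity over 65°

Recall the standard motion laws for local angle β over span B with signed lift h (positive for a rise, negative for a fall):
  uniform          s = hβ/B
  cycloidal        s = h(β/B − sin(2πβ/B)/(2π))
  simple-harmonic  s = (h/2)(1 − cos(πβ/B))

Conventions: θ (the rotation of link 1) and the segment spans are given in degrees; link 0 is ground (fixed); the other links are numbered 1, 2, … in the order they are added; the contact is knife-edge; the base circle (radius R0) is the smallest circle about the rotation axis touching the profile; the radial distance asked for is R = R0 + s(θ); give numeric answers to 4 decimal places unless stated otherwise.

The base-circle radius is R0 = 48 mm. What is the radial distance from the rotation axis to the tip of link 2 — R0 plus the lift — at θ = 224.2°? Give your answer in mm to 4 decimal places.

segment 1 (0° to 60.7°, simple-harmonic, h = 17) is passed completely: s = 0.0000 + (17) = 17.0000
θ = 224.2° falls in segment 2 (60.7° to 295°, cycloidal, h = 9): β = 224.2 − 60.7 = 163.5°, B = 234.3°; Δs = 9·(0.6978 − sin(2π·0.6978)/(2π)) = 7.6365; s = 17.0000 + 7.6365 = 24.6365
R = R0 + s = 48 + 24.6365 = 72.6365

72.6365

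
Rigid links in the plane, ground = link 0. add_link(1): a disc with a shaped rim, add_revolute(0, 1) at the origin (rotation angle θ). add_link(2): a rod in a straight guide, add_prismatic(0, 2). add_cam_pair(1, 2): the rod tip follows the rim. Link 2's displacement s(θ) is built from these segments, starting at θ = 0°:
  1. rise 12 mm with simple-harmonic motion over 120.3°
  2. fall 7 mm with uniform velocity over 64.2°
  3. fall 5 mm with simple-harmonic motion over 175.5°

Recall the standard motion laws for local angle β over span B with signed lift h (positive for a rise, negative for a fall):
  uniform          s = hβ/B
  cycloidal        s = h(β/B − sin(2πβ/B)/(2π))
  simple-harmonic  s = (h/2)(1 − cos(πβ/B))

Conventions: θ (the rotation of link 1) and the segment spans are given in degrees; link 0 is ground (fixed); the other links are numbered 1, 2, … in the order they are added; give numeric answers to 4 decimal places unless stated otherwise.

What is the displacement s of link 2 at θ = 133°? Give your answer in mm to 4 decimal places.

segment 1 (0° to 120.3°, simple-harmonic, h = 12) is passed completely: s = 0.0000 + (12) = 12.0000
θ = 133° falls in segment 2 (120.3° to 184.5°, uniform, h = -7): β = 133 − 120.3 = 12.7°, B = 64.2°; Δs = -7·12.7/64.2 = -1.3847; s = 12.0000 − 1.3847 = 10.6153

10.6153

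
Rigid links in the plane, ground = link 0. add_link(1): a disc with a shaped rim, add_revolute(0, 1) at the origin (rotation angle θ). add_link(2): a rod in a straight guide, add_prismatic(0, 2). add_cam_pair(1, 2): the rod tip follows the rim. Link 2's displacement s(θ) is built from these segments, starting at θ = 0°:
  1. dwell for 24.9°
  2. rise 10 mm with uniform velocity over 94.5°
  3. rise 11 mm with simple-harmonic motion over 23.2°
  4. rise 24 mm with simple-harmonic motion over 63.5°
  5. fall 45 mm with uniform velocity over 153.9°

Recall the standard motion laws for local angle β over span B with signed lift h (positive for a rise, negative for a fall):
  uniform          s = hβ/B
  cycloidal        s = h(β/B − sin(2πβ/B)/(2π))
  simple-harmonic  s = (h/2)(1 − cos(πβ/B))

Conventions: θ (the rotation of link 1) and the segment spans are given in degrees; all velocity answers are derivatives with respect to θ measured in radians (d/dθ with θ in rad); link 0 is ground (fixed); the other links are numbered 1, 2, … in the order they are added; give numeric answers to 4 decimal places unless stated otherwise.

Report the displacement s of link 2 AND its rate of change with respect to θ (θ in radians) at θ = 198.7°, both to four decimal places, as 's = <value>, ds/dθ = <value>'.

segment 1 (0° to 24.9°, dwell): s unchanged at 0.0000
segment 2 (24.9° to 119.4°, uniform, h = 10) is passed completely: s = 0.0000 + (10) = 10.0000
segment 3 (119.4° to 142.6°, simple-harmonic, h = 11) is passed completely: s = 10.0000 + (11) = 21.0000
θ = 198.7° falls in segment 4 (142.6° to 206.1°, simple-harmonic, h = 24): β = 198.7 − 142.6 = 56.1°, B = 63.5°; Δs = 24/2·(1 − cos(π·0.8835)) = 23.2047; s = 21.0000 + 23.2047 = 44.2047
velocity in seg [142.6°–206.1°] (simple-harmonic), θ in radians: β = 56.1° = 0.9791 rad, B = 63.5° = 1.1083 rad; ds/dθ = (πh/(2B)) sin(πβ/B) = (π·24/(2·1.1083)) sin(π·0.8835) = 12.177060 mm/rad

s = 44.2047, ds/dθ = 12.1771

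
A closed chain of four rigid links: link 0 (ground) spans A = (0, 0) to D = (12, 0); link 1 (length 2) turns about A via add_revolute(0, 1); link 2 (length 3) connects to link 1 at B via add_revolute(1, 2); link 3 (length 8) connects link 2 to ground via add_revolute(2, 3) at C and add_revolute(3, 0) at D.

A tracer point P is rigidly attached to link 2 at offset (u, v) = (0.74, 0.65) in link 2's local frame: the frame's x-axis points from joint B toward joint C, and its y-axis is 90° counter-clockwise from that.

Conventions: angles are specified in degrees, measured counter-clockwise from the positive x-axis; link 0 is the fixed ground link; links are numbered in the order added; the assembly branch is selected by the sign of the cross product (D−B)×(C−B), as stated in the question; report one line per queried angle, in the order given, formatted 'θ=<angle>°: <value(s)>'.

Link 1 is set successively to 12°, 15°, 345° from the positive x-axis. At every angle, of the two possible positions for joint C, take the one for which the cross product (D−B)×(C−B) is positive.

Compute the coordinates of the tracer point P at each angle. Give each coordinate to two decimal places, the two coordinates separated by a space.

A=(0,0), D=(12.00,0)
θ=12°: B = A + 2.00·(cos12°, sin12°) = (1.9563, 0.4158)
θ=12°: |BD| = 10.0523
θ=12°: circle(B,3.00) ∩ circle(D,8.00): a=2.2905, h=1.9375
θ=12°:   candidates: C₊=(4.3249,2.2569) cross=19.476; C₋=(4.1647,-1.6147) cross=-19.476
θ=12°:   branch + wants cross > 0 → take C=(4.3249,2.2569) (cross=19.476)
θ=12°: ex = (C−B)/|BC| = (0.7895,0.6137); ey = (-0.6137,0.7895)
θ=12°: P = B + 0.74·ex + 0.65·ey = (2.1417,1.3832)
θ=15°: B = A + 2.00·(cos15°, sin15°) = (1.9319, 0.5176)
θ=15°: |BD| = 10.0814
θ=15°: circle(B,3.00) ∩ circle(D,8.00): a=2.3129, h=1.9106
θ=15°:   candidates: C₊=(4.3398,2.3069) cross=19.261; C₋=(4.1436,-1.5092) cross=-19.261
θ=15°:   branch + wants cross > 0 → take C=(4.3398,2.3069) (cross=19.261)
θ=15°: ex = (C−B)/|BC| = (0.8027,0.5964); ey = (-0.5964,0.8027)
θ=15°: P = B + 0.74·ex + 0.65·ey = (2.1381,1.4807)
θ=345°: B = A + 2.00·(cos345°, sin345°) = (1.9319, -0.5176)
θ=345°: |BD| = 10.0814
θ=345°: circle(B,3.00) ∩ circle(D,8.00): a=2.3129, h=1.9106
θ=345°:   candidates: C₊=(4.1436,1.5092) cross=19.261; C₋=(4.3398,-2.3069) cross=-19.261
θ=345°:   branch + wants cross > 0 → take C=(4.1436,1.5092) (cross=19.261)
θ=345°: ex = (C−B)/|BC| = (0.7373,0.6756); ey = (-0.6756,0.7373)
θ=345°: P = B + 0.74·ex + 0.65·ey = (2.0383,0.4615)

θ=12°: 2.14 1.38
θ=15°: 2.14 1.48
θ=345°: 2.04 0.46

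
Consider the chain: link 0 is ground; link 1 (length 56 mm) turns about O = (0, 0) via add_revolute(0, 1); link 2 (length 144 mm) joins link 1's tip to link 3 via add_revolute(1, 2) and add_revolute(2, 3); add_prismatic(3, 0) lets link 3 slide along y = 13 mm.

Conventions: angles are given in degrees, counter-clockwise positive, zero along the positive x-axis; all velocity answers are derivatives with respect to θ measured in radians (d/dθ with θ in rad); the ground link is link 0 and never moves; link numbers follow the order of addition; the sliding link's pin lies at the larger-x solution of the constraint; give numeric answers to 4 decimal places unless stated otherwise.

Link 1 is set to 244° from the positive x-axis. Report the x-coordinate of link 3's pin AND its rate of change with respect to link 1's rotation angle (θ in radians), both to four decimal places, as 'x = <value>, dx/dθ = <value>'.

geometry: r = 56 mm, L = 144 mm, e = 13 mm
crank pin P = (r cos θ, r sin θ) = (-24.548784, -50.332467)
h = r sin θ − e = -50.332467 − 13 = -63.332467
x = r cos θ + √(L² − h²) = -24.548784 + 129.325166 = 104.776382
dx/dθ = −r sin θ − h·r cos θ/√(L² − h²) (θ in radians; h = -63.332467) = 38.310560

x = 104.7764, dx/dθ = 38.3106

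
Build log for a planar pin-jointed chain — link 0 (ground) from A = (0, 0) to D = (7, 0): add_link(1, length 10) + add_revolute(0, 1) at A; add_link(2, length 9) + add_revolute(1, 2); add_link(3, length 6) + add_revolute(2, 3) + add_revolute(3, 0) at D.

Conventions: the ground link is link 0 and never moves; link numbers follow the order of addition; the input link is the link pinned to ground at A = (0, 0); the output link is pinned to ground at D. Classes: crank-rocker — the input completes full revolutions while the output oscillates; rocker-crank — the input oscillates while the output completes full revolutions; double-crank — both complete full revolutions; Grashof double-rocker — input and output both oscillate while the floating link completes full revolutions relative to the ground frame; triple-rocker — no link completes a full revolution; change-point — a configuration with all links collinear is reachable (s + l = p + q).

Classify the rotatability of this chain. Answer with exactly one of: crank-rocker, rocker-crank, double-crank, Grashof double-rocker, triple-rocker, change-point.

lengths: ground=7, input=10, coupler=9, output=6
sorted: s=6 (shortest), l=10 (longest), p+q=16
s + l = 16 vs p + q = 16
s + l = p + q → change-point (collinear configuration reachable)

change-point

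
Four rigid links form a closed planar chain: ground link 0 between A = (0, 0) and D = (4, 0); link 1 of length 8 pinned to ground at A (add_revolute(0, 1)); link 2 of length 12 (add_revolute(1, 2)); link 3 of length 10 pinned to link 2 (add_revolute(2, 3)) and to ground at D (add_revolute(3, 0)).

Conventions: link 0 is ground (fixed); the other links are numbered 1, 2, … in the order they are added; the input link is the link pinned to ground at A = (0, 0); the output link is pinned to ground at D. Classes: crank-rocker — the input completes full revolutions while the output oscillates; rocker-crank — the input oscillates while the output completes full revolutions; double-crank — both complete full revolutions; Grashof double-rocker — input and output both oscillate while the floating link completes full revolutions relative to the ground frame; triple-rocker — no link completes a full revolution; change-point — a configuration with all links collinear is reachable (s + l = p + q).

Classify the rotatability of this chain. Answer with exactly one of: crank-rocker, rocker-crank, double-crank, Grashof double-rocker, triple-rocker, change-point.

lengths: ground=4, input=8, coupler=12, output=10
sorted: s=4 (shortest), l=12 (longest), p+q=18
s + l = 16 vs p + q = 18
s + l < p + q (Grashof) with shortest = ground link → double-crank

double-crank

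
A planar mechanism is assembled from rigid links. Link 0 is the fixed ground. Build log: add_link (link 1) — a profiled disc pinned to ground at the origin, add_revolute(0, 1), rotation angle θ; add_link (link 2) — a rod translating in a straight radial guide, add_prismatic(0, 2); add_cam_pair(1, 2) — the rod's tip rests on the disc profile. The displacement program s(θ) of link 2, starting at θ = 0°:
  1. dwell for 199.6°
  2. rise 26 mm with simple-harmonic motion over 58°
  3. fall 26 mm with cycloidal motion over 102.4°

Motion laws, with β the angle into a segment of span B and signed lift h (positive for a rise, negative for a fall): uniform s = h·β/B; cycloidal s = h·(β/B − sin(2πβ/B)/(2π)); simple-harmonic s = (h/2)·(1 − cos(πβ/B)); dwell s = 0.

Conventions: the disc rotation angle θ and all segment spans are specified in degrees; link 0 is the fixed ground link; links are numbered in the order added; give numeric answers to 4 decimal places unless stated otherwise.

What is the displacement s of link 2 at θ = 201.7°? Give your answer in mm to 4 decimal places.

seg 1 [0°–199.6°] dwell: s stays 0.0000
seg 2 [199.6°–257.6°] simple-harmonic, h=26: θ=201.7° here. β=2.1, B=58. 26/2·(1 − cos(π·0.0362)) = 0.0840 → s = 0.0840

0.0840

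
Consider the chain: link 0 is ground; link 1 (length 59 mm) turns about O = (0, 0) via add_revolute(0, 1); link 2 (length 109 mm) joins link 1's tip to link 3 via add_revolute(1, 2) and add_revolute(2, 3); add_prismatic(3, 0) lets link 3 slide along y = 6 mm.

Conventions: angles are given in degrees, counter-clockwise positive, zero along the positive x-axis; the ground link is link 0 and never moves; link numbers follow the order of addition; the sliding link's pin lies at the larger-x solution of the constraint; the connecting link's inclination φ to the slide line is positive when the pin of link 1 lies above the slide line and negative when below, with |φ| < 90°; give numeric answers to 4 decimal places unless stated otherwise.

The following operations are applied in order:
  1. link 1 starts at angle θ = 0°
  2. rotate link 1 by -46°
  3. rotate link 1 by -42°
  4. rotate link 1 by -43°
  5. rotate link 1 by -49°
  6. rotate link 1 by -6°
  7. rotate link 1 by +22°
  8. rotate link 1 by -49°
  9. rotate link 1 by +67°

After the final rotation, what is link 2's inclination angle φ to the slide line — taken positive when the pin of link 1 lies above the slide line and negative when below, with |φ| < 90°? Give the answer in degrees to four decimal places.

geometry: r = 59 mm, L = 109 mm, e = 6 mm; θ starts at 0°
rotate link 1 by -46°: θ ← 0° -46° = -46°
rotate link 1 by -42°: θ ← -46° -42° = -88°
rotate link 1 by -43°: θ ← -88° -43° = -131°
rotate link 1 by -49°: θ ← -131° -49° = -180°
rotate link 1 by -6°: θ ← -180° -6° = -186°
rotate link 1 by +22°: θ ← -186° +22° = -164°
rotate link 1 by -49°: θ ← -164° -49° = -213°
rotate link 1 by +67°: θ ← -213° +67° = -146°
h = r sin θ − e = -32.992381 − 6 = -38.992381
sin φ = h / L = -38.992381 / 109 = -0.35772827
φ = arcsin(-0.35772827) = -20.960747°

-20.9607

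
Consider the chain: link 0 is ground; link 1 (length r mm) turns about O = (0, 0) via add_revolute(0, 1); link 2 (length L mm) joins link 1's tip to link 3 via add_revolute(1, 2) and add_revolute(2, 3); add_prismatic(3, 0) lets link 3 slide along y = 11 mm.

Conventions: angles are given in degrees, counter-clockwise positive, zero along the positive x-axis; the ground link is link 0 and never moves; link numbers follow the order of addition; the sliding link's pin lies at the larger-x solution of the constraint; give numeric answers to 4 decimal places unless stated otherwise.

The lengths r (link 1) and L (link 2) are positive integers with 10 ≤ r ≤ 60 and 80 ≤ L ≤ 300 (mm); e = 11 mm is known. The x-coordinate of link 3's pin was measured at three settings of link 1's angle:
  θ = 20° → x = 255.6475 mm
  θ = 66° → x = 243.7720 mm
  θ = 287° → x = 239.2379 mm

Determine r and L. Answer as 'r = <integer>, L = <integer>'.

constraint per measurement: (x − r cos θ)² + (r sin θ − e)² = L²
subtracting the θ₁ and θ₂ equations cancels the r² and L² terms:
r = (x₁² − x₂²) / (2[(x₁cos θ₁ + e sin θ₁) − (x₂cos θ₂ + e sin θ₂)]) = 22.0000 → r = 22
L² = (x₁ − r cos θ₁)² + (r sin θ₁ − e)² = 55224.9835 → L = 235.0000 → L = 235
check at θ₃=287°: x = 239.2379 (printed 239.2379) ✓

r = 22, L = 235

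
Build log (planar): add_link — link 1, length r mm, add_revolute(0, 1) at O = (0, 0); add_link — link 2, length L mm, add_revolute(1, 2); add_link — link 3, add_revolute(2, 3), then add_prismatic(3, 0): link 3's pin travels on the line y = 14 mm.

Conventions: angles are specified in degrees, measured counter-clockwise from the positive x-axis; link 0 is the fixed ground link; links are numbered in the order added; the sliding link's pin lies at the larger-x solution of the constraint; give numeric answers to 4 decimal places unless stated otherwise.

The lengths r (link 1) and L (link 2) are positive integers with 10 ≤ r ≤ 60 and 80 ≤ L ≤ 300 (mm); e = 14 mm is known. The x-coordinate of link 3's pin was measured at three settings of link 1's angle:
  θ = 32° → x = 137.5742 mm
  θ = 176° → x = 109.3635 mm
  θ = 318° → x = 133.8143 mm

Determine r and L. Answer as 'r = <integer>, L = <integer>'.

constraint per measurement: (x − r cos θ)² + (r sin θ − e)² = L²
subtracting the θ₁ and θ₂ equations cancels the r² and L² terms:
r = (x₁² − x₂²) / (2[(x₁cos θ₁ + e sin θ₁) − (x₂cos θ₂ + e sin θ₂)]) = 15.0000 → r = 15
L² = (x₁ − r cos θ₁)² + (r sin θ₁ − e)² = 15625.0083 → L = 125.0000 → L = 125
check at θ₃=318°: x = 133.8143 (printed 133.8143) ✓

r = 15, L = 125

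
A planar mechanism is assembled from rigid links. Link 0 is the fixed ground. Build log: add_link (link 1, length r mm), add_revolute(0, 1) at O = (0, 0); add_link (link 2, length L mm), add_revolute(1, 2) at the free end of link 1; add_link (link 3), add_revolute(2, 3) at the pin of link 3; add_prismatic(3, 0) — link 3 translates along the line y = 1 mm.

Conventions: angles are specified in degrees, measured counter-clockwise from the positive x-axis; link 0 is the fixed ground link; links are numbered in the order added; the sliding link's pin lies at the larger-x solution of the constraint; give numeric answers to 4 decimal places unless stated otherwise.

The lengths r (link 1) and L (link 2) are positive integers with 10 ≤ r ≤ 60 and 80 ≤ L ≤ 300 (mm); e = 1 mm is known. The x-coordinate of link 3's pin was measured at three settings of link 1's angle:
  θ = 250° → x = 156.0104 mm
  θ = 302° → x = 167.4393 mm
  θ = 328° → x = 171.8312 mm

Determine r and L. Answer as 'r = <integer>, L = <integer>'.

constraint per measurement: (x − r cos θ)² + (r sin θ − e)² = L²
subtracting the θ₁ and θ₂ equations cancels the r² and L² terms:
r = (x₁² − x₂²) / (2[(x₁cos θ₁ + e sin θ₁) − (x₂cos θ₂ + e sin θ₂)]) = 13.0000 → r = 13
L² = (x₁ − r cos θ₁)² + (r sin θ₁ − e)² = 25921.0031 → L = 161.0000 → L = 161
check at θ₃=328°: x = 171.8312 (printed 171.8312) ✓

r = 13, L = 161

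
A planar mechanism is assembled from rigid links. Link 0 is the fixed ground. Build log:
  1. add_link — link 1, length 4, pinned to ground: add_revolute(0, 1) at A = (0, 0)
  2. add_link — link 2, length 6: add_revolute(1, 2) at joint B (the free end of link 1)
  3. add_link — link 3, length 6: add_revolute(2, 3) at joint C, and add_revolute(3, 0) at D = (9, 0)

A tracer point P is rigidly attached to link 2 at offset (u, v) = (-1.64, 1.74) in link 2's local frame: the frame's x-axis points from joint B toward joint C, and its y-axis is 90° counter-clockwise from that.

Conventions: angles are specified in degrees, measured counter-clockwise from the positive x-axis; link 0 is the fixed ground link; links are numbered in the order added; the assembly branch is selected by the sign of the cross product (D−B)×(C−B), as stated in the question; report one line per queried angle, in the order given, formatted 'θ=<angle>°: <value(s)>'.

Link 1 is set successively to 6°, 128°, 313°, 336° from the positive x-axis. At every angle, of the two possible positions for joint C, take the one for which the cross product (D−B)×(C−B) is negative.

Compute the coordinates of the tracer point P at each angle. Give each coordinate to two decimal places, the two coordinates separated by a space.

A=(0,0), D=(9.00,0)
θ=6°: B = A + 4.00·(cos6°, sin6°) = (3.9781, 0.4181)
θ=6°: |BD| = 5.0393
θ=6°: circle(B,6.00) ∩ circle(D,6.00): a=2.5196, h=5.4453
θ=6°:   candidates: C₊=(6.9408,5.6356) cross=27.440; C₋=(6.0372,-5.2175) cross=-27.440
θ=6°:   branch - wants cross < 0 → take C=(6.0372,-5.2175) (cross=-27.440)
θ=6°: ex = (C−B)/|BC| = (0.3432,-0.9393); ey = (0.9393,0.3432)
θ=6°: P = B + -1.64·ex + 1.74·ey = (5.0496,2.5557)
θ=128°: B = A + 4.00·(cos128°, sin128°) = (-2.4626, 3.1520)
θ=128°: |BD| = 11.8881
θ=128°: circle(B,6.00) ∩ circle(D,6.00): a=5.9441, h=0.8174
θ=128°:   candidates: C₊=(3.4854,2.3641) cross=9.717; C₋=(3.0520,0.7879) cross=-9.717
θ=128°:   branch - wants cross < 0 → take C=(3.0520,0.7879) (cross=-9.717)
θ=128°: ex = (C−B)/|BC| = (0.9191,-0.3940); ey = (0.3940,0.9191)
θ=128°: P = B + -1.64·ex + 1.74·ey = (-3.2844,5.3975)
θ=313°: B = A + 4.00·(cos313°, sin313°) = (2.7280, -2.9254)
θ=313°: |BD| = 6.9207
θ=313°: circle(B,6.00) ∩ circle(D,6.00): a=3.4604, h=4.9016
θ=313°:   candidates: C₊=(3.7921,2.9795) cross=33.923; C₋=(7.9359,-5.9049) cross=-33.923
θ=313°:   branch - wants cross < 0 → take C=(7.9359,-5.9049) (cross=-33.923)
θ=313°: ex = (C−B)/|BC| = (0.8680,-0.4966); ey = (0.4966,0.8680)
θ=313°: P = B + -1.64·ex + 1.74·ey = (2.1685,-0.6007)
θ=336°: B = A + 4.00·(cos336°, sin336°) = (3.6542, -1.6269)
θ=336°: |BD| = 5.5879
θ=336°: circle(B,6.00) ∩ circle(D,6.00): a=2.7940, h=5.3098
θ=336°:   candidates: C₊=(4.7811,4.2663) cross=29.671; C₋=(7.8731,-5.8932) cross=-29.671
θ=336°:   branch - wants cross < 0 → take C=(7.8731,-5.8932) (cross=-29.671)
θ=336°: ex = (C−B)/|BC| = (0.7031,-0.7110); ey = (0.7110,0.7031)
θ=336°: P = B + -1.64·ex + 1.74·ey = (3.7382,0.7626)

θ=6°: 5.05 2.56
θ=128°: -3.28 5.40
θ=313°: 2.17 -0.60
θ=336°: 3.74 0.76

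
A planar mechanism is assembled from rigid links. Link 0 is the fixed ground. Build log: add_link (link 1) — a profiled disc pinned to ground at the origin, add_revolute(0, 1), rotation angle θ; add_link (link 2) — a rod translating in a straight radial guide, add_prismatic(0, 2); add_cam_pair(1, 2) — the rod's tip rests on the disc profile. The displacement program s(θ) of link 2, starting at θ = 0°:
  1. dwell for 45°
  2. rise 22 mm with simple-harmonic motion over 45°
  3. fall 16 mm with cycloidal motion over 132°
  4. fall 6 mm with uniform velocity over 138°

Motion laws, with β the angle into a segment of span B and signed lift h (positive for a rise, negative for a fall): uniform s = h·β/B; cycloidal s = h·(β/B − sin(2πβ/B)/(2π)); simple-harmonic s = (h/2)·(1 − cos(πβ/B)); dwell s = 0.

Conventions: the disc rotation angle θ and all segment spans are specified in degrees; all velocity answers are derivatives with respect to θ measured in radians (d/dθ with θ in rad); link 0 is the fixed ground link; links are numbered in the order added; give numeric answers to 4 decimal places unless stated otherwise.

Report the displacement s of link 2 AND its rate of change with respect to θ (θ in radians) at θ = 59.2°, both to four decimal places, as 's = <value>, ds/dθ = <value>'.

seg 1 [0°–45°] dwell: s stays 0.0000
seg 2 [45°–90°] simple-harmonic, h=22: θ=59.2° here. β=14.2, B=45. 22/2·(1 − cos(π·0.3156)) = 4.9768 → s = 4.9768
velocity in seg [45°–90°] (simple-harmonic), θ in radians: β = 14.2° = 0.2478 rad, B = 45° = 0.7854 rad; ds/dθ = (πh/(2B)) sin(πβ/B) = (π·22/(2·0.7854)) sin(π·0.3156) = 36.817630 mm/rad

s = 4.9768, ds/dθ = 36.8176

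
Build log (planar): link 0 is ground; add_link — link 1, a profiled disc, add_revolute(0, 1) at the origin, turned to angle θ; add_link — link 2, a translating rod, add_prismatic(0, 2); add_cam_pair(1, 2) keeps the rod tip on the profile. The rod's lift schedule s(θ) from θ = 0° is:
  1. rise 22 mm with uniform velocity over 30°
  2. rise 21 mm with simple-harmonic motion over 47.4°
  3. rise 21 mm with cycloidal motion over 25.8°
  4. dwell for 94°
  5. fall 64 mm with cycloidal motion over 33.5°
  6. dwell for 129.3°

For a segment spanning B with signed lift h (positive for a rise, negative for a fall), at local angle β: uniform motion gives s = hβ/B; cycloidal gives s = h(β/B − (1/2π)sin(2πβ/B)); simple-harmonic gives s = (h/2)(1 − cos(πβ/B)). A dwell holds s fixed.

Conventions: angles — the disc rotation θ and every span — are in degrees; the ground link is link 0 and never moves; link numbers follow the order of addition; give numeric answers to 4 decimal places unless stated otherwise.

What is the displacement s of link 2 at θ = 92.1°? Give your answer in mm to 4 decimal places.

seg 1 [0°–30°] uniform, h=22: full span → s += 22 → s = 22.0000
seg 2 [30°–77.4°] simple-harmonic, h=21: full span → s += 21 → s = 43.0000
seg 3 [77.4°–103.2°] cycloidal, h=21: θ=92.1° here. β=14.7, B=25.8. 21·(0.5698 − sin(2π·0.5698)/(2π)) = 13.3838 → s = 56.3838

56.3838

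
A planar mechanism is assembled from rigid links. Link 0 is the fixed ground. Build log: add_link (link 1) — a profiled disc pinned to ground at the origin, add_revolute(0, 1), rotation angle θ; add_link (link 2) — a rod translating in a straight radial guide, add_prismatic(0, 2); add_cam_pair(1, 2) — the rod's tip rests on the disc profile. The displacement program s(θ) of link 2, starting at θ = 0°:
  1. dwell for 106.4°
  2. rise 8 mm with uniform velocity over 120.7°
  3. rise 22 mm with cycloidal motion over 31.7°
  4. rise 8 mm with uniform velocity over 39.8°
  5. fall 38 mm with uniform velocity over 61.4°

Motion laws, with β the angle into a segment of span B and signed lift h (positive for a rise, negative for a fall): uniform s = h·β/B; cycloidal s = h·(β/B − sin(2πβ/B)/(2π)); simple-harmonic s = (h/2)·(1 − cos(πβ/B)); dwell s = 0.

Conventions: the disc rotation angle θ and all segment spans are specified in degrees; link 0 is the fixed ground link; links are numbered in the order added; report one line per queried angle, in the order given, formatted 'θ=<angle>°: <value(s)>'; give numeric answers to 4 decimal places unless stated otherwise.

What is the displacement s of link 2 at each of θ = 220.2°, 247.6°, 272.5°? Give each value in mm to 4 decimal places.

seg 1 [0°–106.4°] dwell: s stays 0.0000
seg 2 [106.4°–227.1°] uniform, h=8: θ=220.2° here. β=113.8, B=120.7. 8·113.8/120.7 = 7.5427 → s = 7.5427
seg 2 [106.4°–227.1°] uniform, h=8: full span → s += 8 → s = 8.0000
seg 3 [227.1°–258.8°] cycloidal, h=22: θ=247.6° here. β=20.5, B=31.7. 22·(0.6467 − sin(2π·0.6467)/(2π)) = 17.0164 → s = 25.0164
seg 3 [227.1°–258.8°] cycloidal, h=22: full span → s += 22 → s = 30.0000
seg 4 [258.8°–298.6°] uniform, h=8: θ=272.5° here. β=13.7, B=39.8. 8·13.7/39.8 = 2.7538 → s = 32.7538

θ=220.2°: 7.5427
θ=247.6°: 25.0164
θ=272.5°: 32.7538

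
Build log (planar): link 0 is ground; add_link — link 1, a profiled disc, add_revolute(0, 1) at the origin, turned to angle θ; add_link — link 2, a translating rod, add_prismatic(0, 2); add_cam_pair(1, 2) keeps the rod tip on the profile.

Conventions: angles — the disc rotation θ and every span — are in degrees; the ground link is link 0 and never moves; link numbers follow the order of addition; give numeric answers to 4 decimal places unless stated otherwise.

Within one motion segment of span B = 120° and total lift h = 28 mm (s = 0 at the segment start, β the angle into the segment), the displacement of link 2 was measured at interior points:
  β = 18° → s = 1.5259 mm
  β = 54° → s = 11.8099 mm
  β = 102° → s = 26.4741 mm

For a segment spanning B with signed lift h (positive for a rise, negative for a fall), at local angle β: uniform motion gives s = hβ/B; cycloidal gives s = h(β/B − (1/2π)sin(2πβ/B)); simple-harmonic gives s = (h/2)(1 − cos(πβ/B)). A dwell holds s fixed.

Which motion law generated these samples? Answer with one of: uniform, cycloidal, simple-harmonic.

candidates at β/B = r: uniform s = h·r (linear in β); cycloidal s = h·(r − sin(2πr)/(2π)); simple-harmonic s = (h/2)(1 − cos(πr))
β=18°: printed 1.5259 | uniform 4.2000, cycloidal 0.5947, simple-harmonic 1.5259
β=54°: printed 11.8099 | uniform 12.6000, cycloidal 11.2229, simple-harmonic 11.8099
β=102°: printed 26.4741 | uniform 23.8000, cycloidal 27.4053, simple-harmonic 26.4741
only one law matches every sample → simple-harmonic

simple-harmonic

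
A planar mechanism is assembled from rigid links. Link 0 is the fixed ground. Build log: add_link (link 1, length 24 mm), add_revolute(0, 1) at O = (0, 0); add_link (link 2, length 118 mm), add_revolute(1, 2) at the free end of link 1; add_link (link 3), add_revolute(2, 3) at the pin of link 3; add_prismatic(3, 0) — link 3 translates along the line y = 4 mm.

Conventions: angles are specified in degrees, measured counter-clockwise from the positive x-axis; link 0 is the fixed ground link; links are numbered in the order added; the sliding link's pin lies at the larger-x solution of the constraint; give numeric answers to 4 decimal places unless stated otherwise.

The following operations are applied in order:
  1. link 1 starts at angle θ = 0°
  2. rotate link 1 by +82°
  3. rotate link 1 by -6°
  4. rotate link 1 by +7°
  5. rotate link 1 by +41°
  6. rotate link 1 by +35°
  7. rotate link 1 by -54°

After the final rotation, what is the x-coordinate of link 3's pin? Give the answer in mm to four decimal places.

geometry: r = 24 mm, L = 118 mm, e = 4 mm; θ starts at 0°
rotate link 1 by +82°: θ ← 0° +82° = 82°
rotate link 1 by -6°: θ ← 82° -6° = 76°
rotate link 1 by +7°: θ ← 76° +7° = 83°
rotate link 1 by +41°: θ ← 83° +41° = 124°
rotate link 1 by +35°: θ ← 124° +35° = 159°
rotate link 1 by -54°: θ ← 159° -54° = 105°
crank pin P = (r cos θ, r sin θ) = (-6.211657, 23.182220)
h = r sin θ − e = 23.182220 − 4 = 19.182220
x = r cos θ + √(L² − h²) = -6.211657 + 116.430419 = 110.218762

110.2188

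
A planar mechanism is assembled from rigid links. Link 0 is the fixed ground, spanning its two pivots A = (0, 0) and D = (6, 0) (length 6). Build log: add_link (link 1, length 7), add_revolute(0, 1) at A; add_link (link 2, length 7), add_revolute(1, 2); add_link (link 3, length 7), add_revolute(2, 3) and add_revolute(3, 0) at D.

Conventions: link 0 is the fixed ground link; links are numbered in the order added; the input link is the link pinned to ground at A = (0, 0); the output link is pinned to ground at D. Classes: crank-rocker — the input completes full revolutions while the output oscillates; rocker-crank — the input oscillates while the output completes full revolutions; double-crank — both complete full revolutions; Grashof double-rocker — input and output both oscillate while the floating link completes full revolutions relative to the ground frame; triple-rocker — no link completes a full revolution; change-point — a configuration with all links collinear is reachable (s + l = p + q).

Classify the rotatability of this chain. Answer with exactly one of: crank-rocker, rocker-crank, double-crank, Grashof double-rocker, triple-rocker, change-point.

lengths: ground=6, input=7, coupler=7, output=7
sorted: s=6 (shortest), l=7 (longest), p+q=14
s + l = 13 vs p + q = 14
s + l < p + q (Grashof) with shortest = ground link → double-crank

double-crank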